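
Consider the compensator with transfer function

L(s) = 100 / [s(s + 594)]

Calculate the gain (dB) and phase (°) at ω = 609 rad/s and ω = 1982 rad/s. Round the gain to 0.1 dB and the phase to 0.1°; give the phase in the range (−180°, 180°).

At s = jω = j609:
pole (s+594): 594 + j609 → |·| = √(594²+609²) = √723717 ≈ 850.72, ∠ = arctan(609/594) ≈ 45.71°
pole at origin: |s| = 609, ∠ = 90.00° (in denominator)
|L| = 100 / 5.1809e+05 ≈ 0.00019302
Gain = 20 log₁₀(0.00019302) ≈ -74.29 dB
∠L = 0.00° − 135.71° = -135.71°

At s = jω = j1982:
pole (s+594): 594 + j1982 → |·| = √(594²+1982²) = √4281160 ≈ 2069.1, ∠ = arctan(1982/594) ≈ 73.32°
pole at origin: |s| = 1982, ∠ = 90.00° (in denominator)
|L| = 100 / 4.101e+06 ≈ 2.4384e-05
Gain = 20 log₁₀(2.4384e-05) ≈ -92.26 dB
∠L = 0.00° − 163.32° = -163.32°

ω = 609: -74.3 dB, -135.7°; ω = 1982: -92.3 dB, -163.3°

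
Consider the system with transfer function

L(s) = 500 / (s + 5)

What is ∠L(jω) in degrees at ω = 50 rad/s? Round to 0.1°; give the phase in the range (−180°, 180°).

-84.3°

Substitute s = j50:
Numerator: 500 = 500 + j0
Denominator: (j50) + 5 = 5 + j50
|N| = √(500² + 0²) ≈ 500, ∠N ≈ 0.00°
|D| = √(5² + 50²) ≈ 50.249, ∠D ≈ 84.29°
∠L = 0.00° − 84.29° = -84.29°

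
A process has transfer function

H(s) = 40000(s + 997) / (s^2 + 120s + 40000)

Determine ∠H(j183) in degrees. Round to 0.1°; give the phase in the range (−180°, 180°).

At s = jω = j183:
zero (s+997): 997 + j183 → |·| = √(997²+183²) = √1027498 ≈ 1013.7, ∠ = arctan(183/997) ≈ 10.40°
quadratic: (j183)² + 120·j183 + 40000 = 6511 + j21960 → |·| ≈ 22905, ∠ ≈ 73.49°
∠H = 10.40° − 73.49° = -63.09°

-63.1°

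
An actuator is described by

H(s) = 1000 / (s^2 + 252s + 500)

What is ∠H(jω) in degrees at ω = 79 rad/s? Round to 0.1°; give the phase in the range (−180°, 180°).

Substitute s = j79:
Numerator: 1000 = 1000 + j0
Denominator: (j79)^2 + 252(j79) + 500 = -5741 + j19908
|N| = √(1000² + 0²) ≈ 1000, ∠N ≈ 0.00°
|D| = √(5741² + 19908²) ≈ 20719, ∠D ≈ 106.09°
∠H = 0.00° − 106.09° = -106.09°

-106.1°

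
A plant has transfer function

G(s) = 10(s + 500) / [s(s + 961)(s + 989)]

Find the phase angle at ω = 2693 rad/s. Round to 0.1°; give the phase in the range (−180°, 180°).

-150.7°

At s = jω = j2693:
zero (s+500): 500 + j2693 → |·| = √(500²+2693²) = √7502249 ≈ 2739, ∠ = arctan(2693/500) ≈ 79.48°
pole (s+961): 961 + j2693 → |·| = √(961²+2693²) = √8175770 ≈ 2859.3, ∠ = arctan(2693/961) ≈ 70.36°
pole (s+989): 989 + j2693 → |·| = √(989²+2693²) = √8230370 ≈ 2868.9, ∠ = arctan(2693/989) ≈ 69.83°
pole at origin: |s| = 2693, ∠ = 90.00° (in denominator)
∠G = 79.48° − 230.19° = -150.71°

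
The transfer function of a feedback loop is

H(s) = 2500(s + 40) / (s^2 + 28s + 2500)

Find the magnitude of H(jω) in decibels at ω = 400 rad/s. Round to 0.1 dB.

16.1 dB

At s = jω = j400:
zero (s+40): 40 + j400 → |·| = √(40²+400²) = √161600 ≈ 402, ∠ = arctan(400/40) ≈ 84.29°
quadratic: (j400)² + 28·j400 + 2500 = -157500 + j11200 → |·| ≈ 1.579e+05, ∠ ≈ 175.93°
|H| = 2500 · 402 / 1.579e+05 ≈ 6.3648
Gain = 20 log₁₀(6.3648) ≈ 16.08 dB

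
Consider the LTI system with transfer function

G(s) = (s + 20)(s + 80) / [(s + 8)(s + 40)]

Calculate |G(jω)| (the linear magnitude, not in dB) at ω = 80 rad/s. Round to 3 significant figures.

1.30

At s = jω = j80:
zero (s+20): 20 + j80 → |·| = √(20²+80²) = √6800 ≈ 82.462, ∠ = arctan(80/20) ≈ 75.96°
zero (s+80): 80 + j80 → |·| = √(80²+80²) = √12800 ≈ 113.14, ∠ = arctan(80/80) ≈ 45.00°
pole (s+8): 8 + j80 → |·| = √(8²+80²) = √6464 ≈ 80.399, ∠ = arctan(80/8) ≈ 84.29°
pole (s+40): 40 + j80 → |·| = √(40²+80²) = √8000 ≈ 89.443, ∠ = arctan(80/40) ≈ 63.43°
|G| = 1 · 9329.8 / 7191.1 ≈ 1.2974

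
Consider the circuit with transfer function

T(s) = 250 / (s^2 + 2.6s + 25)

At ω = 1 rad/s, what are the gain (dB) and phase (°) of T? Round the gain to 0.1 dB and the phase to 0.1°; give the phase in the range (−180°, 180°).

At s = jω = j1:
quadratic: (j1)² + 2.6·j1 + 25 = 24 + j2.6 → |·| ≈ 24.14, ∠ ≈ 6.18°
|T| = 250 / 24.14 ≈ 10.356
Gain = 20 log₁₀(10.356) ≈ 20.30 dB
∠T = 0.00° − 6.18° = -6.18°

20.3 dB, -6.2°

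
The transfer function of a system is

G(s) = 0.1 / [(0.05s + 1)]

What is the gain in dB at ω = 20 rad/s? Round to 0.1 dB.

At ω = 20 rad/s:
pole (1 + j20·0.05) = 1 + j1 → |·| ≈ 1.4142, ∠ ≈ 45.00°
|G| = 0.1 · 1 / (1.4142) ≈ 0.070711
Gain = 20 log₁₀(0.070711) ≈ -23.01 dB

-23.0 dB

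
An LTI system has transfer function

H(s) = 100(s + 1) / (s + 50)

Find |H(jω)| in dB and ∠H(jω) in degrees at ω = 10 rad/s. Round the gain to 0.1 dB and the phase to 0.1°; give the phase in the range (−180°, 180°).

At s = jω = j10:
zero (s+1): 1 + j10 → |·| = √(1²+10²) = √101 ≈ 10.05, ∠ = arctan(10/1) ≈ 84.29°
pole (s+50): 50 + j10 → |·| = √(50²+10²) = √2600 ≈ 50.99, ∠ = arctan(10/50) ≈ 11.31°
|H| = 100 · 10.05 / 50.99 ≈ 19.71
Gain = 20 log₁₀(19.71) ≈ 25.89 dB
∠H = 84.29° − 11.31° = 72.98°

25.9 dB, 73.0°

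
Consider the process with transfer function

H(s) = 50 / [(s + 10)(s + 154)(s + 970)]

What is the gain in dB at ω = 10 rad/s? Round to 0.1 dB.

-92.5 dB

At s = jω = j10:
pole (s+10): 10 + j10 → |·| = √(10²+10²) = √200 ≈ 14.142, ∠ = arctan(10/10) ≈ 45.00°
pole (s+154): 154 + j10 → |·| = √(154²+10²) = √23816 ≈ 154.32, ∠ = arctan(10/154) ≈ 3.72°
pole (s+970): 970 + j10 → |·| = √(970²+10²) = √941000 ≈ 970.05, ∠ = arctan(10/970) ≈ 0.59°
|H| = 50 / 2.117e+06 ≈ 2.3618e-05
Gain = 20 log₁₀(2.3618e-05) ≈ -92.54 dB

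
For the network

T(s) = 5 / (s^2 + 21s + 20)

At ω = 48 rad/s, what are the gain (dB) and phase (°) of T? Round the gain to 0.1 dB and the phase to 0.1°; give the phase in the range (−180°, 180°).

Substitute s = j48:
Numerator: 5 = 5 + j0
Denominator: (j48)^2 + 21(j48) + 20 = -2284 + j1008
|N| = √(5² + 0²) ≈ 5, ∠N ≈ 0.00°
|D| = √(2284² + 1008²) ≈ 2496.5, ∠D ≈ 156.19°
|T| = 5 / 2496.5 ≈ 0.0020028
Gain = 20 log₁₀(0.0020028) ≈ -53.97 dB
∠T = 0.00° − 156.19° = -156.19°

-54.0 dB, -156.2°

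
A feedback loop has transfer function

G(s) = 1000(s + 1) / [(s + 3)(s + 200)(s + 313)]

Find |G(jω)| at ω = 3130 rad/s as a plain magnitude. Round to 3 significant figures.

0.000101

At s = jω = j3130:
zero (s+1): 1 + j3130 → |·| = √(1²+3130²) = √9796901 ≈ 3130, ∠ = arctan(3130/1) ≈ 89.98°
pole (s+3): 3 + j3130 → |·| = √(3²+3130²) = √9796909 ≈ 3130, ∠ = arctan(3130/3) ≈ 89.95°
pole (s+200): 200 + j3130 → |·| = √(200²+3130²) = √9836900 ≈ 3136.4, ∠ = arctan(3130/200) ≈ 86.34°
pole (s+313): 313 + j3130 → |·| = √(313²+3130²) = √9894869 ≈ 3145.6, ∠ = arctan(3130/313) ≈ 84.29°
|G| = 1000 · 3130 / 3.088e+10 ≈ 0.00010136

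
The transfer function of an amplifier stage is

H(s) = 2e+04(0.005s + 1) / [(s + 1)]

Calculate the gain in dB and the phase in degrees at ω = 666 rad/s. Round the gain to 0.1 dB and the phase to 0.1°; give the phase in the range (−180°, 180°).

40.4 dB, -16.6°

At ω = 666 rad/s:
zero (1 + j666·0.005) = 1 + j3.33 → |·| ≈ 3.4769, ∠ ≈ 73.28°
pole (1 + j666·1) = 1 + j666 → |·| ≈ 666, ∠ ≈ 89.91°
|H| = 2e+04 · 3.4769 / (666) ≈ 104.41
Gain = 20 log₁₀(104.41) ≈ 40.37 dB
∠H = (73.28°) − (89.91°) = -16.63°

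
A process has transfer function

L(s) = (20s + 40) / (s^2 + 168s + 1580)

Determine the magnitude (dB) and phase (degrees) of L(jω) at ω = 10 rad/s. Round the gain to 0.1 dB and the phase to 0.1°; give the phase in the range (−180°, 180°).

Substitute s = j10:
Numerator: 20(j10) + 40 = 40 + j200
Denominator: (j10)^2 + 168(j10) + 1580 = 1480 + j1680
|N| = √(40² + 200²) ≈ 203.96, ∠N ≈ 78.69°
|D| = √(1480² + 1680²) ≈ 2238.9, ∠D ≈ 48.62°
|L| = 203.96 / 2238.9 ≈ 0.091098
Gain = 20 log₁₀(0.091098) ≈ -20.81 dB
∠L = 78.69° − 48.62° = 30.07°

-20.8 dB, 30.1°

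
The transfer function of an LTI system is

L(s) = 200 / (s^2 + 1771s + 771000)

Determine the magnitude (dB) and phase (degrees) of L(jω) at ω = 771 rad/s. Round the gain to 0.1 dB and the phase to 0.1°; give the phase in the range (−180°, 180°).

Substitute s = j771:
Numerator: 200 = 200 + j0
Denominator: (j771)^2 + 1771(j771) + 771000 = 176559 + j1365441
|N| = √(200² + 0²) ≈ 200, ∠N ≈ 0.00°
|D| = √(176559² + 1365441²) ≈ 1.3768e+06, ∠D ≈ 82.63°
|L| = 200 / 1.3768e+06 ≈ 0.00014526
Gain = 20 log₁₀(0.00014526) ≈ -76.76 dB
∠L = 0.00° − 82.63° = -82.63°

-76.8 dB, -82.6°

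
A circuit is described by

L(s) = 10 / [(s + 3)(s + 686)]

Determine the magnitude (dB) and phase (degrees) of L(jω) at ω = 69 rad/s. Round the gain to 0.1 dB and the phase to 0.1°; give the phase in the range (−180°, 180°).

-73.6 dB, -93.3°

At s = jω = j69:
pole (s+3): 3 + j69 → |·| = √(3²+69²) = √4770 ≈ 69.065, ∠ = arctan(69/3) ≈ 87.51°
pole (s+686): 686 + j69 → |·| = √(686²+69²) = √475357 ≈ 689.46, ∠ = arctan(69/686) ≈ 5.74°
|L| = 10 / 47618 ≈ 0.00021
Gain = 20 log₁₀(0.00021) ≈ -73.56 dB
∠L = 0.00° − 93.25° = -93.25°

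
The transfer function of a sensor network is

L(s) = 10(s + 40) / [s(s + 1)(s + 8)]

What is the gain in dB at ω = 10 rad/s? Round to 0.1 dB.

-9.9 dB

At s = jω = j10:
zero (s+40): 40 + j10 → |·| = √(40²+10²) = √1700 ≈ 41.231, ∠ = arctan(10/40) ≈ 14.04°
pole (s+1): 1 + j10 → |·| = √(1²+10²) = √101 ≈ 10.05, ∠ = arctan(10/1) ≈ 84.29°
pole (s+8): 8 + j10 → |·| = √(8²+10²) = √164 ≈ 12.806, ∠ = arctan(10/8) ≈ 51.34°
pole at origin: |s| = 10, ∠ = 90.00° (in denominator)
|L| = 10 · 41.231 / 1287 ≈ 0.32037
Gain = 20 log₁₀(0.32037) ≈ -9.89 dB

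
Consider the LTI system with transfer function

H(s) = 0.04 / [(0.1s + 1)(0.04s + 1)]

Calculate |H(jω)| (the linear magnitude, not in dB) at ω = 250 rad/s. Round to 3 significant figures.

0.000159

At ω = 250 rad/s:
pole (1 + j250·0.1) = 1 + j25 → |·| ≈ 25.02, ∠ ≈ 87.71°
pole (1 + j250·0.04) = 1 + j10 → |·| ≈ 10.05, ∠ ≈ 84.29°
|H| = 0.04 · 1 / (25.02 · 10.05) ≈ 0.00015908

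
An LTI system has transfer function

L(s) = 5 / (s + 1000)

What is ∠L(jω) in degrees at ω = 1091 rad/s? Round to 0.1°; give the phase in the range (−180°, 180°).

At s = jω = j1091:
pole (s+1000): 1000 + j1091 → |·| = √(1000²+1091²) = √2190281 ≈ 1480, ∠ = arctan(1091/1000) ≈ 47.49°
∠L = 0.00° − 47.49° = -47.49°

-47.5°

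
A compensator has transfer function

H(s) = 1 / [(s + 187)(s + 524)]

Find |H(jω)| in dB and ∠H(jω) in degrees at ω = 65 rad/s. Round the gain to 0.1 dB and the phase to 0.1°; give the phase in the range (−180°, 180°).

-100.4 dB, -26.2°

At s = jω = j65:
pole (s+187): 187 + j65 → |·| = √(187²+65²) = √39194 ≈ 197.97, ∠ = arctan(65/187) ≈ 19.17°
pole (s+524): 524 + j65 → |·| = √(524²+65²) = √278801 ≈ 528.02, ∠ = arctan(65/524) ≈ 7.07°
|H| = 1 / 1.0453e+05 ≈ 9.5666e-06
Gain = 20 log₁₀(9.5666e-06) ≈ -100.38 dB
∠H = 0.00° − 26.24° = -26.24°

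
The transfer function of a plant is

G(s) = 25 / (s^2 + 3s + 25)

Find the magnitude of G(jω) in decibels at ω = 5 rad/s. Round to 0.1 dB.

4.4 dB

At s = jω = j5:
quadratic: (j5)² + 3·j5 + 25 = 0 + j15 → |·| ≈ 15, ∠ ≈ 90.00°
|G| = 25 / 15 ≈ 1.6667
Gain = 20 log₁₀(1.6667) ≈ 4.44 dB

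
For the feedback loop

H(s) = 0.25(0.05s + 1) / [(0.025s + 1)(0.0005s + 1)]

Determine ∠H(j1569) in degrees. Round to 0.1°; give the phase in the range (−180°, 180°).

At ω = 1569 rad/s:
zero (1 + j1569·0.05) = 1 + j78.45 → |·| ≈ 78.456, ∠ ≈ 89.27°
pole (1 + j1569·0.025) = 1 + j39.225 → |·| ≈ 39.238, ∠ ≈ 88.54°
pole (1 + j1569·0.0005) = 1 + j0.7845 → |·| ≈ 1.271, ∠ ≈ 38.11°
∠H = (89.27°) − (88.54° + 38.11°) = -37.38°

-37.4°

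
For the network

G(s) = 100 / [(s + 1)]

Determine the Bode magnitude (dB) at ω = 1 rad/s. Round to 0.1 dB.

At ω = 1 rad/s:
pole (1 + j1·1) = 1 + j1 → |·| ≈ 1.4142, ∠ ≈ 45.00°
|G| = 100 · 1 / (1.4142) ≈ 70.711
Gain = 20 log₁₀(70.711) ≈ 36.99 dB

37.0 dB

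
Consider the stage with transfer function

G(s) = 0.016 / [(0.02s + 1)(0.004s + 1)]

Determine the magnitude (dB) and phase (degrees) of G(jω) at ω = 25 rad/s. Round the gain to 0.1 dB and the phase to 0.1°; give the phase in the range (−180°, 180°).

At ω = 25 rad/s:
pole (1 + j25·0.02) = 1 + j0.5 → |·| ≈ 1.118, ∠ ≈ 26.57°
pole (1 + j25·0.004) = 1 + j0.1 → |·| ≈ 1.005, ∠ ≈ 5.71°
|G| = 0.016 · 1 / (1.118 · 1.005) ≈ 0.01424
Gain = 20 log₁₀(0.01424) ≈ -36.93 dB
∠G = (0°) − (26.57° + 5.71°) = -32.28°

-36.9 dB, -32.3°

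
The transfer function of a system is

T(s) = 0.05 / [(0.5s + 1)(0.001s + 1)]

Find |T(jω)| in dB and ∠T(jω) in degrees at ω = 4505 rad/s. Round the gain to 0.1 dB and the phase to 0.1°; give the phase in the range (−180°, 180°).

-106.4 dB, -167.5°

At ω = 4505 rad/s:
pole (1 + j4505·0.5) = 1 + j2252.5 → |·| ≈ 2252.5, ∠ ≈ 89.97°
pole (1 + j4505·0.001) = 1 + j4.505 → |·| ≈ 4.6147, ∠ ≈ 77.48°
|T| = 0.05 · 1 / (2252.5 · 4.6147) ≈ 4.8102e-06
Gain = 20 log₁₀(4.8102e-06) ≈ -106.36 dB
∠T = (0°) − (89.97° + 77.48°) = -167.45°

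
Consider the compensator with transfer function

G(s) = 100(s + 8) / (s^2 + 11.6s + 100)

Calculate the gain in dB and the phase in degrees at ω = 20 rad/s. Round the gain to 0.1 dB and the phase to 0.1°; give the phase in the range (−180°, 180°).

At s = jω = j20:
zero (s+8): 8 + j20 → |·| = √(8²+20²) = √464 ≈ 21.541, ∠ = arctan(20/8) ≈ 68.20°
quadratic: (j20)² + 11.6·j20 + 100 = -300 + j232 → |·| ≈ 379.24, ∠ ≈ 142.28°
|G| = 100 · 21.541 / 379.24 ≈ 5.68
Gain = 20 log₁₀(5.68) ≈ 15.09 dB
∠G = 68.20° − 142.28° = -74.08°

15.1 dB, -74.1°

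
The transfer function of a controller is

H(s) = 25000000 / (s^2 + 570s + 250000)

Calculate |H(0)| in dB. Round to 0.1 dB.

H(0) = 25000000 / 250000 = 100
20 log₁₀(100) ≈ 40.00 dB

40.0 dB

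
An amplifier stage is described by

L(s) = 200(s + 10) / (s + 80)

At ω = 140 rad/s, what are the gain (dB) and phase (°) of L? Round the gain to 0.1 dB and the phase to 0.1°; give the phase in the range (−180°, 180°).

At s = jω = j140:
zero (s+10): 10 + j140 → |·| = √(10²+140²) = √19700 ≈ 140.36, ∠ = arctan(140/10) ≈ 85.91°
pole (s+80): 80 + j140 → |·| = √(80²+140²) = √26000 ≈ 161.25, ∠ = arctan(140/80) ≈ 60.26°
|L| = 200 · 140.36 / 161.25 ≈ 174.09
Gain = 20 log₁₀(174.09) ≈ 44.82 dB
∠L = 85.91° − 60.26° = 25.65°

44.8 dB, 25.7°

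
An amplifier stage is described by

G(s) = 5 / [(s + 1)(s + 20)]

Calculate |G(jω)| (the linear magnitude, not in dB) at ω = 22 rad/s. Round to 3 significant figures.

0.00764

At s = jω = j22:
pole (s+1): 1 + j22 → |·| = √(1²+22²) = √485 ≈ 22.023, ∠ = arctan(22/1) ≈ 87.40°
pole (s+20): 20 + j22 → |·| = √(20²+22²) = √884 ≈ 29.732, ∠ = arctan(22/20) ≈ 47.73°
|G| = 5 / 654.79 ≈ 0.007636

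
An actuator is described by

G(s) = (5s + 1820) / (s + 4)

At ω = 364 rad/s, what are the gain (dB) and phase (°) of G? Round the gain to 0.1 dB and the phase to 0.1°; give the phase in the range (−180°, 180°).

17.0 dB, -44.4°

Substitute s = j364:
Numerator: 5(j364) + 1820 = 1820 + j1820
Denominator: (j364) + 4 = 4 + j364
|N| = √(1820² + 1820²) ≈ 2573.9, ∠N ≈ 45.00°
|D| = √(4² + 364²) ≈ 364.02, ∠D ≈ 89.37°
|G| = 2573.9 / 364.02 ≈ 7.0708
Gain = 20 log₁₀(7.0708) ≈ 16.99 dB
∠G = 45.00° − 89.37° = -44.37°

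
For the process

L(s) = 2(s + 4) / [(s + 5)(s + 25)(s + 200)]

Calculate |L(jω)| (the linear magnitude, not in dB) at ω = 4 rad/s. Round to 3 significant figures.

At s = jω = j4:
zero (s+4): 4 + j4 → |·| = √(4²+4²) = √32 ≈ 5.6569, ∠ = arctan(4/4) ≈ 45.00°
pole (s+5): 5 + j4 → |·| = √(5²+4²) = √41 ≈ 6.4031, ∠ = arctan(4/5) ≈ 38.66°
pole (s+25): 25 + j4 → |·| = √(25²+4²) = √641 ≈ 25.318, ∠ = arctan(4/25) ≈ 9.09°
pole (s+200): 200 + j4 → |·| = √(200²+4²) = √40016 ≈ 200.04, ∠ = arctan(4/200) ≈ 1.15°
|L| = 2 · 5.6569 / 32429 ≈ 0.00034888

0.000349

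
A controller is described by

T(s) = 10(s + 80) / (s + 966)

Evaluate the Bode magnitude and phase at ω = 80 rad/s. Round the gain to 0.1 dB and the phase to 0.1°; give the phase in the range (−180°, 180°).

At s = jω = j80:
zero (s+80): 80 + j80 → |·| = √(80²+80²) = √12800 ≈ 113.14, ∠ = arctan(80/80) ≈ 45.00°
pole (s+966): 966 + j80 → |·| = √(966²+80²) = √939556 ≈ 969.31, ∠ = arctan(80/966) ≈ 4.73°
|T| = 10 · 113.14 / 969.31 ≈ 1.1672
Gain = 20 log₁₀(1.1672) ≈ 1.34 dB
∠T = 45.00° − 4.73° = 40.27°

1.3 dB, 40.3°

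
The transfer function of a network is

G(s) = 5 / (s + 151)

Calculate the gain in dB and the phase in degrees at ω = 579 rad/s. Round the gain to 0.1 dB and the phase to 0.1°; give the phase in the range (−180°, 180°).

-41.6 dB, -75.4°

At s = jω = j579:
pole (s+151): 151 + j579 → |·| = √(151²+579²) = √358042 ≈ 598.37, ∠ = arctan(579/151) ≈ 75.38°
|G| = 5 / 598.37 ≈ 0.008356
Gain = 20 log₁₀(0.008356) ≈ -41.56 dB
∠G = 0.00° − 75.38° = -75.38°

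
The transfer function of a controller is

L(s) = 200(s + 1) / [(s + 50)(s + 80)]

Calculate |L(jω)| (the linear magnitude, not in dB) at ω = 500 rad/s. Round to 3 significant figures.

0.393

At s = jω = j500:
zero (s+1): 1 + j500 → |·| = √(1²+500²) = √250001 ≈ 500, ∠ = arctan(500/1) ≈ 89.89°
pole (s+50): 50 + j500 → |·| = √(50²+500²) = √252500 ≈ 502.49, ∠ = arctan(500/50) ≈ 84.29°
pole (s+80): 80 + j500 → |·| = √(80²+500²) = √256400 ≈ 506.36, ∠ = arctan(500/80) ≈ 80.91°
|L| = 200 · 500 / 2.5444e+05 ≈ 0.39302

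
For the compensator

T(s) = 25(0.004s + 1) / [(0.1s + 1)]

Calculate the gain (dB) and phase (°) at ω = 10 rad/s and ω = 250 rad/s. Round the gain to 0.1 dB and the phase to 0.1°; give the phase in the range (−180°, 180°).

ω = 10: 25.0 dB, -42.7°; ω = 250: 3.0 dB, -42.7°

At ω = 10 rad/s:
zero (1 + j10·0.004) = 1 + j0.04 → |·| ≈ 1.0008, ∠ ≈ 2.29°
pole (1 + j10·0.1) = 1 + j1 → |·| ≈ 1.4142, ∠ ≈ 45.00°
|T| = 25 · 1.0008 / (1.4142) ≈ 17.692
Gain = 20 log₁₀(17.692) ≈ 24.96 dB
∠T = (2.29°) − (45.00°) = -42.71°

At ω = 250 rad/s:
zero (1 + j250·0.004) = 1 + j1 → |·| ≈ 1.4142, ∠ ≈ 45.00°
pole (1 + j250·0.1) = 1 + j25 → |·| ≈ 25.02, ∠ ≈ 87.71°
|T| = 25 · 1.4142 / (25.02) ≈ 1.4131
Gain = 20 log₁₀(1.4131) ≈ 3.00 dB
∠T = (45.00°) − (87.71°) = -42.71°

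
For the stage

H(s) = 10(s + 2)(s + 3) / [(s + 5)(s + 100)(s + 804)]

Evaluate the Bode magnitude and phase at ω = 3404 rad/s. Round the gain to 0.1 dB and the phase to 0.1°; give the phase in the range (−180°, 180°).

-50.9 dB, -75.0°

At s = jω = j3404:
zero (s+2): 2 + j3404 → |·| = √(2²+3404²) = √11587220 ≈ 3404, ∠ = arctan(3404/2) ≈ 89.97°
zero (s+3): 3 + j3404 → |·| = √(3²+3404²) = √11587225 ≈ 3404, ∠ = arctan(3404/3) ≈ 89.95°
pole (s+5): 5 + j3404 → |·| = √(5²+3404²) = √11587241 ≈ 3404, ∠ = arctan(3404/5) ≈ 89.92°
pole (s+100): 100 + j3404 → |·| = √(100²+3404²) = √11597216 ≈ 3405.5, ∠ = arctan(3404/100) ≈ 88.32°
pole (s+804): 804 + j3404 → |·| = √(804²+3404²) = √12233632 ≈ 3497.7, ∠ = arctan(3404/804) ≈ 76.71°
|H| = 10 · 1.1587e+07 / 4.0546e+10 ≈ 0.0028577
Gain = 20 log₁₀(0.0028577) ≈ -50.88 dB
∠H = 179.92° − 254.95° = -75.03°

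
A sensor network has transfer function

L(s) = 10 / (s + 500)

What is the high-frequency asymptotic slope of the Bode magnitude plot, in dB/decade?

Each pole contributes −20 dB/decade at high frequency; each zero contributes +20 dB/decade.
Net: 0 zero(s) − 1 pole(s) → -20 dB/decade.

-20 dB/decade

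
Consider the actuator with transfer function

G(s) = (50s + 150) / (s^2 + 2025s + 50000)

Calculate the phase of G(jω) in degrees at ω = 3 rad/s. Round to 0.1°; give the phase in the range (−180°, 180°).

Substitute s = j3:
Numerator: 50(j3) + 150 = 150 + j150
Denominator: (j3)^2 + 2025(j3) + 50000 = 49991 + j6075
|N| = √(150² + 150²) ≈ 212.13, ∠N ≈ 45.00°
|D| = √(49991² + 6075²) ≈ 50359, ∠D ≈ 6.93°
∠G = 45.00° − 6.93° = 38.07°

38.1°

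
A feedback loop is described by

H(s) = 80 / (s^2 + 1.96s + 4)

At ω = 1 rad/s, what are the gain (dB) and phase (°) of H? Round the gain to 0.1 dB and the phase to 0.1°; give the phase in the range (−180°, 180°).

At s = jω = j1:
quadratic: (j1)² + 1.96·j1 + 4 = 3 + j1.96 → |·| ≈ 3.5835, ∠ ≈ 33.16°
|H| = 80 / 3.5835 ≈ 22.325
Gain = 20 log₁₀(22.325) ≈ 26.98 dB
∠H = 0.00° − 33.16° = -33.16°

27.0 dB, -33.2°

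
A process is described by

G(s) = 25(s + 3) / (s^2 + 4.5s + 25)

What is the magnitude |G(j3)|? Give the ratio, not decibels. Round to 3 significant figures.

5.07

At s = jω = j3:
zero (s+3): 3 + j3 → |·| = √(3²+3²) = √18 ≈ 4.2426, ∠ = arctan(3/3) ≈ 45.00°
quadratic: (j3)² + 4.5·j3 + 25 = 16 + j13.5 → |·| ≈ 20.934, ∠ ≈ 40.16°
|G| = 25 · 4.2426 / 20.934 ≈ 5.0666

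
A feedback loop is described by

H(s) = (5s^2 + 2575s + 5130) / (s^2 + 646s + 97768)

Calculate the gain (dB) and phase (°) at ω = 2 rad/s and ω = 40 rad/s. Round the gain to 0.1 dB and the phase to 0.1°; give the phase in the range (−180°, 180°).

ω = 2: -22.6 dB, 44.5°; ω = 40: 0.3 dB, 76.6°

Substitute s = j2:
Numerator: 5(j2)^2 + 2575(j2) + 5130 = 5110 + j5150
Denominator: (j2)^2 + 646(j2) + 97768 = 97764 + j1292
|N| = √(5110² + 5150²) ≈ 7255, ∠N ≈ 45.22°
|D| = √(97764² + 1292²) ≈ 97773, ∠D ≈ 0.76°
|H| = 7255 / 97773 ≈ 0.074202
Gain = 20 log₁₀(0.074202) ≈ -22.59 dB
∠H = 45.22° − 0.76° = 44.46°

Substitute s = j40:
Numerator: 5(j40)^2 + 2575(j40) + 5130 = -2870 + j103000
Denominator: (j40)^2 + 646(j40) + 97768 = 96168 + j25840
|N| = √(2870² + 103000²) ≈ 1.0304e+05, ∠N ≈ 91.60°
|D| = √(96168² + 25840²) ≈ 99579, ∠D ≈ 15.04°
|H| = 1.0304e+05 / 99579 ≈ 1.0348
Gain = 20 log₁₀(1.0348) ≈ 0.30 dB
∠H = 91.60° − 15.04° = 76.56°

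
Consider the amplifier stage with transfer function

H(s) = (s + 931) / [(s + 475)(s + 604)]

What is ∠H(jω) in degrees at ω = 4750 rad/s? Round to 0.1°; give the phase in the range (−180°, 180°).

At s = jω = j4750:
zero (s+931): 931 + j4750 → |·| = √(931²+4750²) = √23429261 ≈ 4840.4, ∠ = arctan(4750/931) ≈ 78.91°
pole (s+475): 475 + j4750 → |·| = √(475²+4750²) = √22788125 ≈ 4773.7, ∠ = arctan(4750/475) ≈ 84.29°
pole (s+604): 604 + j4750 → |·| = √(604²+4750²) = √22927316 ≈ 4788.2, ∠ = arctan(4750/604) ≈ 82.75°
∠H = 78.91° − 167.04° = -88.13°

-88.1°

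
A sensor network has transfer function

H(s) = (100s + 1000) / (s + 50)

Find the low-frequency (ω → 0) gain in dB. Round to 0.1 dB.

26.0 dB

H(0) = 1000 / 50 = 20
20 log₁₀(20) ≈ 26.02 dB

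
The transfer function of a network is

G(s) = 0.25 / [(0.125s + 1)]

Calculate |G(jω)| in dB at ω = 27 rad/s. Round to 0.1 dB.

-23.0 dB

At ω = 27 rad/s:
pole (1 + j27·0.125) = 1 + j3.375 → |·| ≈ 3.52, ∠ ≈ 73.50°
|G| = 0.25 · 1 / (3.52) ≈ 0.071023
Gain = 20 log₁₀(0.071023) ≈ -22.97 dB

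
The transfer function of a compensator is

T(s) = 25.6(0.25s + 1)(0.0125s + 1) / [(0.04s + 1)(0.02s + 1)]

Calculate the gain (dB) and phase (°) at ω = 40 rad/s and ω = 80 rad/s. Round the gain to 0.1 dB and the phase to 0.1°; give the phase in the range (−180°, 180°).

ω = 40: 41.5 dB, 14.2°; ω = 80: 41.2 dB, 1.5°

At ω = 40 rad/s:
zero (1 + j40·0.25) = 1 + j10 → |·| ≈ 10.05, ∠ ≈ 84.29°
zero (1 + j40·0.0125) = 1 + j0.5 → |·| ≈ 1.118, ∠ ≈ 26.57°
pole (1 + j40·0.04) = 1 + j1.6 → |·| ≈ 1.8868, ∠ ≈ 57.99°
pole (1 + j40·0.02) = 1 + j0.8 → |·| ≈ 1.2806, ∠ ≈ 38.66°
|T| = 25.6 · 10.05 · 1.118 / (1.8868 · 1.2806) ≈ 119.04
Gain = 20 log₁₀(119.04) ≈ 41.51 dB
∠T = (84.29° + 26.57°) − (57.99° + 38.66°) = 14.21°

At ω = 80 rad/s:
zero (1 + j80·0.25) = 1 + j20 → |·| ≈ 20.025, ∠ ≈ 87.14°
zero (1 + j80·0.0125) = 1 + j1 → |·| ≈ 1.4142, ∠ ≈ 45.00°
pole (1 + j80·0.04) = 1 + j3.2 → |·| ≈ 3.3526, ∠ ≈ 72.65°
pole (1 + j80·0.02) = 1 + j1.6 → |·| ≈ 1.8868, ∠ ≈ 57.99°
|T| = 25.6 · 20.025 · 1.4142 / (3.3526 · 1.8868) ≈ 114.61
Gain = 20 log₁₀(114.61) ≈ 41.18 dB
∠T = (87.14° + 45.00°) − (72.65° + 57.99°) = 1.50°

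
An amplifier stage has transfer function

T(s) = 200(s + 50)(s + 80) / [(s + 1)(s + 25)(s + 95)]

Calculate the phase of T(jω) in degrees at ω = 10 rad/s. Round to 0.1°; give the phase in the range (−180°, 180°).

-93.7°

At s = jω = j10:
zero (s+50): 50 + j10 → |·| = √(50²+10²) = √2600 ≈ 50.99, ∠ = arctan(10/50) ≈ 11.31°
zero (s+80): 80 + j10 → |·| = √(80²+10²) = √6500 ≈ 80.623, ∠ = arctan(10/80) ≈ 7.13°
pole (s+1): 1 + j10 → |·| = √(1²+10²) = √101 ≈ 10.05, ∠ = arctan(10/1) ≈ 84.29°
pole (s+25): 25 + j10 → |·| = √(25²+10²) = √725 ≈ 26.926, ∠ = arctan(10/25) ≈ 21.80°
pole (s+95): 95 + j10 → |·| = √(95²+10²) = √9125 ≈ 95.525, ∠ = arctan(10/95) ≈ 6.01°
∠T = 18.44° − 112.10° = -93.66°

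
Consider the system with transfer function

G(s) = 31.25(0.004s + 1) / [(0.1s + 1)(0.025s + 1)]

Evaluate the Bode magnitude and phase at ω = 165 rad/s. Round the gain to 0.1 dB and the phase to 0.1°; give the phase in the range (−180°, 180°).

At ω = 165 rad/s:
zero (1 + j165·0.004) = 1 + j0.66 → |·| ≈ 1.1982, ∠ ≈ 33.42°
pole (1 + j165·0.1) = 1 + j16.5 → |·| ≈ 16.53, ∠ ≈ 86.53°
pole (1 + j165·0.025) = 1 + j4.125 → |·| ≈ 4.2445, ∠ ≈ 76.37°
|G| = 31.25 · 1.1982 / (16.53 · 4.2445) ≈ 0.53368
Gain = 20 log₁₀(0.53368) ≈ -5.45 dB
∠G = (33.42°) − (86.53° + 76.37°) = -129.48°

-5.5 dB, -129.5°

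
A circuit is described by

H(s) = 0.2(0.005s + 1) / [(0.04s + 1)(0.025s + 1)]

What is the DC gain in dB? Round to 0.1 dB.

H(0) = 0.2 · 1 / 1 = 0.2
20 log₁₀(0.2) ≈ -13.98 dB

-14.0 dB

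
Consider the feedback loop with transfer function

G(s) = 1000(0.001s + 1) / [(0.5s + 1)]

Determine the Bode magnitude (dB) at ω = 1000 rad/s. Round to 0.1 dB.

9.0 dB

At ω = 1000 rad/s:
zero (1 + j1000·0.001) = 1 + j1 → |·| ≈ 1.4142, ∠ ≈ 45.00°
pole (1 + j1000·0.5) = 1 + j500 → |·| ≈ 500, ∠ ≈ 89.89°
|G| = 1000 · 1.4142 / (500) ≈ 2.8284
Gain = 20 log₁₀(2.8284) ≈ 9.03 dB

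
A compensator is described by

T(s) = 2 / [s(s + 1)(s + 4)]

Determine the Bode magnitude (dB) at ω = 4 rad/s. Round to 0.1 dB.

-33.4 dB

At s = jω = j4:
pole (s+1): 1 + j4 → |·| = √(1²+4²) = √17 ≈ 4.1231, ∠ = arctan(4/1) ≈ 75.96°
pole (s+4): 4 + j4 → |·| = √(4²+4²) = √32 ≈ 5.6569, ∠ = arctan(4/4) ≈ 45.00°
pole at origin: |s| = 4, ∠ = 90.00° (in denominator)
|T| = 2 / 93.296 ≈ 0.021437
Gain = 20 log₁₀(0.021437) ≈ -33.38 dB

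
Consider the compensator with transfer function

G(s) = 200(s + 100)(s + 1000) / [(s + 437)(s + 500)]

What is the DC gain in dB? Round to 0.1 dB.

39.2 dB

G(0) = 200·100·1000 / (437·500) ≈ 91.533
20 log₁₀(91.533) ≈ 39.23 dB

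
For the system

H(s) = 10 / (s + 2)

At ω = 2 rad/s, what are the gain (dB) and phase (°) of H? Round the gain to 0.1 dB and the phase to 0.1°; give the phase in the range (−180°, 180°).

At s = jω = j2:
pole (s+2): 2 + j2 → |·| = √(2²+2²) = √8 ≈ 2.8284, ∠ = arctan(2/2) ≈ 45.00°
|H| = 10 / 2.8284 ≈ 3.5356
Gain = 20 log₁₀(3.5356) ≈ 10.97 dB
∠H = 0.00° − 45.00° = -45.00°

11.0 dB, -45.0°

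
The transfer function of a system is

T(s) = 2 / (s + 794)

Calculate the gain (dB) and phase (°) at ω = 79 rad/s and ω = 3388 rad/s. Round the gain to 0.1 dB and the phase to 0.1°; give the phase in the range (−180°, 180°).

ω = 79: -52.0 dB, -5.7°; ω = 3388: -64.8 dB, -76.8°

Substitute s = j79:
Numerator: 2 = 2 + j0
Denominator: (j79) + 794 = 794 + j79
|N| = √(2² + 0²) ≈ 2, ∠N ≈ 0.00°
|D| = √(794² + 79²) ≈ 797.92, ∠D ≈ 5.68°
|T| = 2 / 797.92 ≈ 0.0025065
Gain = 20 log₁₀(0.0025065) ≈ -52.02 dB
∠T = 0.00° − 5.68° = -5.68°

Substitute s = j3388:
Numerator: 2 = 2 + j0
Denominator: (j3388) + 794 = 794 + j3388
|N| = √(2² + 0²) ≈ 2, ∠N ≈ 0.00°
|D| = √(794² + 3388²) ≈ 3479.8, ∠D ≈ 76.81°
|T| = 2 / 3479.8 ≈ 0.00057475
Gain = 20 log₁₀(0.00057475) ≈ -64.81 dB
∠T = 0.00° − 76.81° = -76.81°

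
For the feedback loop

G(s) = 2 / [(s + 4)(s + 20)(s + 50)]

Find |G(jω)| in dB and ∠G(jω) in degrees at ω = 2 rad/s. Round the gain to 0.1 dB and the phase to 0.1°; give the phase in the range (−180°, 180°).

-67.0 dB, -34.6°

At s = jω = j2:
pole (s+4): 4 + j2 → |·| = √(4²+2²) = √20 ≈ 4.4721, ∠ = arctan(2/4) ≈ 26.57°
pole (s+20): 20 + j2 → |·| = √(20²+2²) = √404 ≈ 20.1, ∠ = arctan(2/20) ≈ 5.71°
pole (s+50): 50 + j2 → |·| = √(50²+2²) = √2504 ≈ 50.04, ∠ = arctan(2/50) ≈ 2.29°
|G| = 2 / 4498.1 ≈ 0.00044463
Gain = 20 log₁₀(0.00044463) ≈ -67.04 dB
∠G = 0.00° − 34.57° = -34.57°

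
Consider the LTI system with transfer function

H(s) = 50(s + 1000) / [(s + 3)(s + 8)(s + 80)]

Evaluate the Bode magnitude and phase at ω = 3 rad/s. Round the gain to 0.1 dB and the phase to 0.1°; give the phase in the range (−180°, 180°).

24.7 dB, -67.5°

At s = jω = j3:
zero (s+1000): 1000 + j3 → |·| = √(1000²+3²) = √1000009 ≈ 1000, ∠ = arctan(3/1000) ≈ 0.17°
pole (s+3): 3 + j3 → |·| = √(3²+3²) = √18 ≈ 4.2426, ∠ = arctan(3/3) ≈ 45.00°
pole (s+8): 8 + j3 → |·| = √(8²+3²) = √73 ≈ 8.544, ∠ = arctan(3/8) ≈ 20.56°
pole (s+80): 80 + j3 → |·| = √(80²+3²) = √6409 ≈ 80.056, ∠ = arctan(3/80) ≈ 2.15°
|H| = 50 · 1000 / 2901.9 ≈ 17.23
Gain = 20 log₁₀(17.23) ≈ 24.73 dB
∠H = 0.17° − 67.71° = -67.54°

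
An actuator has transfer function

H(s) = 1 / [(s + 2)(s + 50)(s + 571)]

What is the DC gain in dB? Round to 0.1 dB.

H(0) = 1 / (2·50·571) ≈ 1.7513e-05
20 log₁₀(1.7513e-05) ≈ -95.13 dB

-95.1 dB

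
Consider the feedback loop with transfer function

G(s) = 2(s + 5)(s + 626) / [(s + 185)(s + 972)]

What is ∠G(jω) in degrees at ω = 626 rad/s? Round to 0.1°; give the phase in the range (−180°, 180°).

28.2°

At s = jω = j626:
zero (s+5): 5 + j626 → |·| = √(5²+626²) = √391901 ≈ 626.02, ∠ = arctan(626/5) ≈ 89.54°
zero (s+626): 626 + j626 → |·| = √(626²+626²) = √783752 ≈ 885.3, ∠ = arctan(626/626) ≈ 45.00°
pole (s+185): 185 + j626 → |·| = √(185²+626²) = √426101 ≈ 652.76, ∠ = arctan(626/185) ≈ 73.54°
pole (s+972): 972 + j626 → |·| = √(972²+626²) = √1336660 ≈ 1156.1, ∠ = arctan(626/972) ≈ 32.78°
∠G = 134.54° − 106.32° = 28.22°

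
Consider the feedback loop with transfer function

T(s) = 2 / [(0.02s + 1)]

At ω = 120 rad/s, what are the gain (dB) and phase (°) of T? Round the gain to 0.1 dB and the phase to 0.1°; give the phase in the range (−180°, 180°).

At ω = 120 rad/s:
pole (1 + j120·0.02) = 1 + j2.4 → |·| ≈ 2.6, ∠ ≈ 67.38°
|T| = 2 · 1 / (2.6) ≈ 0.76923
Gain = 20 log₁₀(0.76923) ≈ -2.28 dB
∠T = (0°) − (67.38°) = -67.38°

-2.3 dB, -67.4°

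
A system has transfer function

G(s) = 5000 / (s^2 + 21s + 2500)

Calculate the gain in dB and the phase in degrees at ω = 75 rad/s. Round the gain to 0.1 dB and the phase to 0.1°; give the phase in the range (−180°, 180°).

At s = jω = j75:
quadratic: (j75)² + 21·j75 + 2500 = -3125 + j1575 → |·| ≈ 3499.5, ∠ ≈ 153.25°
|G| = 5000 / 3499.5 ≈ 1.4288
Gain = 20 log₁₀(1.4288) ≈ 3.10 dB
∠G = 0.00° − 153.25° = -153.25°

3.1 dB, -153.3°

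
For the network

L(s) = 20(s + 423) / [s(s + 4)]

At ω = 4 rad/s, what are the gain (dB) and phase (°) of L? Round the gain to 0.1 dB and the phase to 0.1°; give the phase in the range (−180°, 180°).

At s = jω = j4:
zero (s+423): 423 + j4 → |·| = √(423²+4²) = √178945 ≈ 423.02, ∠ = arctan(4/423) ≈ 0.54°
pole (s+4): 4 + j4 → |·| = √(4²+4²) = √32 ≈ 5.6569, ∠ = arctan(4/4) ≈ 45.00°
pole at origin: |s| = 4, ∠ = 90.00° (in denominator)
|L| = 20 · 423.02 / 22.628 ≈ 373.89
Gain = 20 log₁₀(373.89) ≈ 51.45 dB
∠L = 0.54° − 135.00° = -134.46°

51.5 dB, -134.5°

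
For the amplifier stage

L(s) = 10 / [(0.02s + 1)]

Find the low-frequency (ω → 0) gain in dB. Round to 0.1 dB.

L(0) = 10 · 1 / 1 = 10
20 log₁₀(10) ≈ 20.00 dB

20.0 dB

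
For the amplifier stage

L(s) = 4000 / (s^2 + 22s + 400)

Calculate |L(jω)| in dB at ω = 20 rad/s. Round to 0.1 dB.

At s = jω = j20:
quadratic: (j20)² + 22·j20 + 400 = 0 + j440 → |·| ≈ 440, ∠ ≈ 90.00°
|L| = 4000 / 440 ≈ 9.0909
Gain = 20 log₁₀(9.0909) ≈ 19.17 dB

19.2 dB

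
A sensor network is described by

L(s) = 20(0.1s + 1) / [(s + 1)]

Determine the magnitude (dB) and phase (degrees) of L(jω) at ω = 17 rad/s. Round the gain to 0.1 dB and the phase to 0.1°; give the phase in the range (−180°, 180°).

At ω = 17 rad/s:
zero (1 + j17·0.1) = 1 + j1.7 → |·| ≈ 1.9723, ∠ ≈ 59.53°
pole (1 + j17·1) = 1 + j17 → |·| ≈ 17.029, ∠ ≈ 86.63°
|L| = 20 · 1.9723 / (17.029) ≈ 2.3164
Gain = 20 log₁₀(2.3164) ≈ 7.30 dB
∠L = (59.53°) − (86.63°) = -27.10°

7.3 dB, -27.1°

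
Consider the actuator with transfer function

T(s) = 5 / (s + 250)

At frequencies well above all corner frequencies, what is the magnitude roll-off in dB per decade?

Each pole contributes −20 dB/decade at high frequency; each zero contributes +20 dB/decade.
Net: 0 zero(s) − 1 pole(s) → -20 dB/decade.

-20 dB/decade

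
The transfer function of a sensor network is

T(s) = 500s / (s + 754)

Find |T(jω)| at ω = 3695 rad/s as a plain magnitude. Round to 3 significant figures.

490

At s = jω = j3695:
zero at origin: s = j3695 → |·| = 3695, ∠ = 90.00°
pole (s+754): 754 + j3695 → |·| = √(754²+3695²) = √14221541 ≈ 3771.1, ∠ = arctan(3695/754) ≈ 78.47°
|T| = 500 · 3695 / 3771.1 ≈ 489.91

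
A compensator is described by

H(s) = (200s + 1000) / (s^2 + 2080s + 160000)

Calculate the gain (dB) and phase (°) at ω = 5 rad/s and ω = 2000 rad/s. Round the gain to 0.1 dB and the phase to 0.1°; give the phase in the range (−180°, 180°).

Substitute s = j5:
Numerator: 200(j5) + 1000 = 1000 + j1000
Denominator: (j5)^2 + 2080(j5) + 160000 = 159975 + j10400
|N| = √(1000² + 1000²) ≈ 1414.2, ∠N ≈ 45.00°
|D| = √(159975² + 10400²) ≈ 1.6031e+05, ∠D ≈ 3.72°
|H| = 1414.2 / 1.6031e+05 ≈ 0.0088217
Gain = 20 log₁₀(0.0088217) ≈ -41.09 dB
∠H = 45.00° − 3.72° = 41.28°

Substitute s = j2000:
Numerator: 200(j2000) + 1000 = 1000 + j400000
Denominator: (j2000)^2 + 2080(j2000) + 160000 = -3840000 + j4160000
|N| = √(1000² + 400000²) ≈ 4e+05, ∠N ≈ 89.86°
|D| = √(3840000² + 4160000²) ≈ 5.6614e+06, ∠D ≈ 132.71°
|H| = 4e+05 / 5.6614e+06 ≈ 0.070654
Gain = 20 log₁₀(0.070654) ≈ -23.02 dB
∠H = 89.86° − 132.71° = -42.85°

ω = 5: -41.1 dB, 41.3°; ω = 2000: -23.0 dB, -42.9°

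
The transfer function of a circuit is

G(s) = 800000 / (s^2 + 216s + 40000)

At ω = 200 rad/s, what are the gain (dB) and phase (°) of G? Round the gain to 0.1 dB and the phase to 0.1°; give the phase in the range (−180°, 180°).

25.4 dB, -90.0°

At s = jω = j200:
quadratic: (j200)² + 216·j200 + 40000 = 0 + j43200 → |·| ≈ 43200, ∠ ≈ 90.00°
|G| = 800000 / 43200 ≈ 18.519
Gain = 20 log₁₀(18.519) ≈ 25.35 dB
∠G = 0.00° − 90.00° = -90.00°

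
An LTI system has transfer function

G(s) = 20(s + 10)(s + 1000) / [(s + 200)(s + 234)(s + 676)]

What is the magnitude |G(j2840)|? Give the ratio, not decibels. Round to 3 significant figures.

At s = jω = j2840:
zero (s+10): 10 + j2840 → |·| = √(10²+2840²) = √8065700 ≈ 2840, ∠ = arctan(2840/10) ≈ 89.80°
zero (s+1000): 1000 + j2840 → |·| = √(1000²+2840²) = √9065600 ≈ 3010.9, ∠ = arctan(2840/1000) ≈ 70.60°
pole (s+200): 200 + j2840 → |·| = √(200²+2840²) = √8105600 ≈ 2847, ∠ = arctan(2840/200) ≈ 85.97°
pole (s+234): 234 + j2840 → |·| = √(234²+2840²) = √8120356 ≈ 2849.6, ∠ = arctan(2840/234) ≈ 85.29°
pole (s+676): 676 + j2840 → |·| = √(676²+2840²) = √8522576 ≈ 2919.3, ∠ = arctan(2840/676) ≈ 76.61°
|G| = 20 · 8.551e+06 / 2.3684e+10 ≈ 0.0072209

0.00722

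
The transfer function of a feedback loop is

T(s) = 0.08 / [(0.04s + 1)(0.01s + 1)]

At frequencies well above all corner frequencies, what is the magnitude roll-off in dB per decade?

Each pole contributes −20 dB/decade at high frequency; each zero contributes +20 dB/decade.
Net: 0 zero(s) − 2 pole(s) → -40 dB/decade.

-40 dB/decade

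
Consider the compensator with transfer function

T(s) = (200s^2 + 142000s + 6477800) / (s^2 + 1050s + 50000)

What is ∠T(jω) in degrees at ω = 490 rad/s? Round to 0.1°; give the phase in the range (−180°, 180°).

Substitute s = j490:
Numerator: 200(j490)^2 + 142000(j490) + 6477800 = -41542200 + j69580000
Denominator: (j490)^2 + 1050(j490) + 50000 = -190100 + j514500
|N| = √(41542200² + 69580000²) ≈ 8.1038e+07, ∠N ≈ 120.84°
|D| = √(190100² + 514500²) ≈ 5.485e+05, ∠D ≈ 110.28°
∠T = 120.84° − 110.28° = 10.56°

10.6°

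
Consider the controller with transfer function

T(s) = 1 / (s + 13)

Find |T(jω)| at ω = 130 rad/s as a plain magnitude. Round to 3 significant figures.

0.00765

At s = jω = j130:
pole (s+13): 13 + j130 → |·| = √(13²+130²) = √17069 ≈ 130.65, ∠ = arctan(130/13) ≈ 84.29°
|T| = 1 / 130.65 ≈ 0.007654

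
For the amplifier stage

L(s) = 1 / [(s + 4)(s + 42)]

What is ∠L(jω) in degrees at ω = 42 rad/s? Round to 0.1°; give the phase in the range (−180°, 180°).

-129.6°

At s = jω = j42:
pole (s+4): 4 + j42 → |·| = √(4²+42²) = √1780 ≈ 42.19, ∠ = arctan(42/4) ≈ 84.56°
pole (s+42): 42 + j42 → |·| = √(42²+42²) = √3528 ≈ 59.397, ∠ = arctan(42/42) ≈ 45.00°
∠L = 0.00° − 129.56° = -129.56°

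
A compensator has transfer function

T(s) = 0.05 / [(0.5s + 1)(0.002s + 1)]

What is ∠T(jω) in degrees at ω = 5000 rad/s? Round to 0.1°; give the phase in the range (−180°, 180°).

At ω = 5000 rad/s:
pole (1 + j5000·0.5) = 1 + j2500 → |·| ≈ 2500, ∠ ≈ 89.98°
pole (1 + j5000·0.002) = 1 + j10 → |·| ≈ 10.05, ∠ ≈ 84.29°
∠T = (0°) − (89.98° + 84.29°) = -174.27°

-174.3°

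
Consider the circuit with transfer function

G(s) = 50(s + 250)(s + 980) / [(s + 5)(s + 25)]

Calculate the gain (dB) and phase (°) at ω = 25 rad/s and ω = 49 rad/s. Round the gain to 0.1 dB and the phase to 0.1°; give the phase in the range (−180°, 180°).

ω = 25: 82.7 dB, -116.5°; ω = 49: 73.3 dB, -133.2°

At s = jω = j25:
zero (s+250): 250 + j25 → |·| = √(250²+25²) = √63125 ≈ 251.25, ∠ = arctan(25/250) ≈ 5.71°
zero (s+980): 980 + j25 → |·| = √(980²+25²) = √961025 ≈ 980.32, ∠ = arctan(25/980) ≈ 1.46°
pole (s+5): 5 + j25 → |·| = √(5²+25²) = √650 ≈ 25.495, ∠ = arctan(25/5) ≈ 78.69°
pole (s+25): 25 + j25 → |·| = √(25²+25²) = √1250 ≈ 35.355, ∠ = arctan(25/25) ≈ 45.00°
|G| = 50 · 2.4631e+05 / 901.38 ≈ 13663
Gain = 20 log₁₀(13663) ≈ 82.71 dB
∠G = 7.17° − 123.69° = -116.52°

At s = jω = j49:
zero (s+250): 250 + j49 → |·| = √(250²+49²) = √64901 ≈ 254.76, ∠ = arctan(49/250) ≈ 11.09°
zero (s+980): 980 + j49 → |·| = √(980²+49²) = √962801 ≈ 981.22, ∠ = arctan(49/980) ≈ 2.86°
pole (s+5): 5 + j49 → |·| = √(5²+49²) = √2426 ≈ 49.254, ∠ = arctan(49/5) ≈ 84.17°
pole (s+25): 25 + j49 → |·| = √(25²+49²) = √3026 ≈ 55.009, ∠ = arctan(49/25) ≈ 62.97°
|G| = 50 · 2.4998e+05 / 2709.4 ≈ 4613.2
Gain = 20 log₁₀(4613.2) ≈ 73.28 dB
∠G = 13.95° − 147.14° = -133.19°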